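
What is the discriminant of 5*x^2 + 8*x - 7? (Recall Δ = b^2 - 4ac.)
Δ = 204

For a quadratic a x^2 + b x + c the discriminant is Δ = b^2 - 4ac = (8)^2 - 4*(5)*(-7) = 64 - (-140) = 204.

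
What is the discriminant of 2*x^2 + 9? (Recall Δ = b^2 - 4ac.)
Δ = -72

For a quadratic a x^2 + b x + c the discriminant is Δ = b^2 - 4ac = (0)^2 - 4*(2)*(9) = 0 - (72) = -72.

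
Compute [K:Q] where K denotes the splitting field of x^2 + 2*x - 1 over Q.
[K:Q] = 2

The discriminant of x^2 + (2)*x + (-1) is b^2 - 4c = 4 - (-4) = 8. Since 8 is not a perfect square in Q, the polynomial is irreducible over Q. Its two roots generate a degree-2 extension, so [K:Q] = 2.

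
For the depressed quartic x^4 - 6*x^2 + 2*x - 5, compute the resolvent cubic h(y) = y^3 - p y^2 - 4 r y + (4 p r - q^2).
h(y) = y^3 + 6*y^2 + 20*y + 116

Identify coefficients: p = -6, q = 2, r = -5.
Plug into h(y) = y^3 - p y^2 - 4 r y + (4 p r - q^2):
  h(y) = y^3 - (-6) y^2 - 4*(-5) y + (4*(-6)*(-5) - (2)^2)
       = y^3 + (6) y^2 + (20) y + (116).
Simplifying: h(y) = y^3 + 6*y^2 + 20*y + 116.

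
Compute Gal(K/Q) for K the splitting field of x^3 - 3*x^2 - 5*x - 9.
Gal(K/Q) = S_3 (symmetric group of order 6)

Compute the discriminant of x^3 + (-3)*x^2 + (-5)*x + (-9): Δ = -4864. Since Δ is not a rational square, the Galois group is not contained in A_3; it must be the full S_3 (irreducibility of the cubic rules out anything smaller).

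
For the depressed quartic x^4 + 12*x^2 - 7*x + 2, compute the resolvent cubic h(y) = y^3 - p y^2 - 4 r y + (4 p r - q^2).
h(y) = y^3 - 12*y^2 - 8*y + 47

Identify coefficients: p = 12, q = -7, r = 2.
Plug into h(y) = y^3 - p y^2 - 4 r y + (4 p r - q^2):
  h(y) = y^3 - (12) y^2 - 4*(2) y + (4*(12)*(2) - (-7)^2)
       = y^3 + (-12) y^2 + (-8) y + (47).
Simplifying: h(y) = y^3 - 12*y^2 - 8*y + 47.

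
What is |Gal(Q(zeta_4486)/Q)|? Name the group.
|Gal(Q(zeta_4486)/Q)| = phi(4486) = 2242; group ≅ (Z/4486Z)^* ≅ Z/2242Z

The n-th cyclotomic polynomial Φ_4486(x) is the minimal polynomial of zeta_4486 over Q and has degree phi(4486) = 2242. So Q(zeta_4486) is a degree-2242 Galois extension with Galois group (Z/4486Z)^*. By CRT, (Z/4486Z)^* ≅ (Z/2Z)^* × (Z/2243Z)^*. Each prime-power unit group is (Z/2Z)^* ≅ trivial group (order 1); (Z/2243Z)^* ≅ Z/2242Z. Hence Gal(Q(zeta_4486)/Q) ≅ Z/2242Z.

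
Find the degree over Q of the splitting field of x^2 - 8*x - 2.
[K:Q] = 2

The discriminant of x^2 + (-8)*x + (-2) is b^2 - 4c = 64 - (-8) = 72. Since 72 is not a perfect square in Q, the polynomial is irreducible over Q. Its two roots generate a degree-2 extension, so [K:Q] = 2.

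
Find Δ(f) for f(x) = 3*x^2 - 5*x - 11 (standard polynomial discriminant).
Δ = 157

For a quadratic a x^2 + b x + c the discriminant is Δ = b^2 - 4ac = (-5)^2 - 4*(3)*(-11) = 25 - (-132) = 157.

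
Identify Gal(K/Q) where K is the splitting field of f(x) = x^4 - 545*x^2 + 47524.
Gal(K/Q) = Z/2Z (cyclic of order 2)

f factors as (x^2 - 109)(x^2 - 436), so the splitting field is K = Q(sqrt(109), sqrt(436)). The squarefree part of 109 is 109 and the squarefree part of 436 is also 109, so sqrt(109) and sqrt(436) are both rational multiples of sqrt(109). Hence Q(sqrt(109)) = Q(sqrt(436)) = Q(sqrt(109)), and the splitting field collapses to a single degree-2 extension with Galois group Z/2Z.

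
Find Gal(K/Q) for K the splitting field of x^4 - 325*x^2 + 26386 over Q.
Gal(K/Q) = V_4 (Klein four-group, Z/2Z × Z/2Z)

f factors as (x^2 - 167)(x^2 - 158), so the splitting field is K = Q(sqrt(167), sqrt(158)). The elements 167, 158, 26386 are all non-squares in Q, so sqrt(167) and sqrt(158) generate independent quadratic extensions. Thus [K:Q] = 4 and Gal(K/Q) is generated by the two order-2 automorphisms sqrt(167) ↦ -sqrt(167) and sqrt(158) ↦ -sqrt(158), giving V_4.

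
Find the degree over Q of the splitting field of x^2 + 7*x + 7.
[K:Q] = 2

The discriminant of x^2 + (7)*x + (7) is b^2 - 4c = 49 - (28) = 21. Since 21 is not a perfect square in Q, the polynomial is irreducible over Q. Its two roots generate a degree-2 extension, so [K:Q] = 2.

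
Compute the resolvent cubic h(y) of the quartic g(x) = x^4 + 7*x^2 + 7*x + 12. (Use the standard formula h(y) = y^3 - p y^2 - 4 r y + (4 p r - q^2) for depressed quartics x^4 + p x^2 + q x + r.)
h(y) = y^3 - 7*y^2 - 48*y + 287

Identify coefficients: p = 7, q = 7, r = 12.
Plug into h(y) = y^3 - p y^2 - 4 r y + (4 p r - q^2):
  h(y) = y^3 - (7) y^2 - 4*(12) y + (4*(7)*(12) - (7)^2)
       = y^3 + (-7) y^2 + (-48) y + (287).
Simplifying: h(y) = y^3 - 7*y^2 - 48*y + 287.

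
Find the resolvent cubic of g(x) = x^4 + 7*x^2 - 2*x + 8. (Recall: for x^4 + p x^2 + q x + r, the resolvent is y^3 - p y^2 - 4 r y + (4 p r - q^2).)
h(y) = y^3 - 7*y^2 - 32*y + 220

Identify coefficients: p = 7, q = -2, r = 8.
Plug into h(y) = y^3 - p y^2 - 4 r y + (4 p r - q^2):
  h(y) = y^3 - (7) y^2 - 4*(8) y + (4*(7)*(8) - (-2)^2)
       = y^3 + (-7) y^2 + (-32) y + (220).
Simplifying: h(y) = y^3 - 7*y^2 - 32*y + 220.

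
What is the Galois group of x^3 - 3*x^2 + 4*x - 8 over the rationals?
Gal(K/Q) = S_3 (symmetric group of order 6)

Compute the discriminant of x^3 + (-3)*x^2 + (4)*x + (-8): Δ = -976. Since Δ is not a rational square, the Galois group is not contained in A_3; it must be the full S_3 (irreducibility of the cubic rules out anything smaller).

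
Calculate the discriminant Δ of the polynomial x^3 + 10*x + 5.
Δ = -4675

For a depressed cubic x^3 + p x + q the discriminant is Δ = -4 p^3 - 27 q^2 = -4*(10)^3 - 27*(5)^2 = -4000 - 675 = -4675.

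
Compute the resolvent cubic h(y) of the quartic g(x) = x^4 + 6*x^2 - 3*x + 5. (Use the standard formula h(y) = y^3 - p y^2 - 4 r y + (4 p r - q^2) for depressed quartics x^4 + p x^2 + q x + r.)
h(y) = y^3 - 6*y^2 - 20*y + 111

Identify coefficients: p = 6, q = -3, r = 5.
Plug into h(y) = y^3 - p y^2 - 4 r y + (4 p r - q^2):
  h(y) = y^3 - (6) y^2 - 4*(5) y + (4*(6)*(5) - (-3)^2)
       = y^3 + (-6) y^2 + (-20) y + (111).
Simplifying: h(y) = y^3 - 6*y^2 - 20*y + 111.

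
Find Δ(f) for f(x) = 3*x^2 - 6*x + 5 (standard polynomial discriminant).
Δ = -24

For a quadratic a x^2 + b x + c the discriminant is Δ = b^2 - 4ac = (-6)^2 - 4*(3)*(5) = 36 - (60) = -24.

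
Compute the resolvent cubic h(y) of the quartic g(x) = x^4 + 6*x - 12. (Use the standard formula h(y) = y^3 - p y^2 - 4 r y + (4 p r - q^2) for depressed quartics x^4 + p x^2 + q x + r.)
h(y) = y^3 + 48*y - 36

Identify coefficients: p = 0, q = 6, r = -12.
Plug into h(y) = y^3 - p y^2 - 4 r y + (4 p r - q^2):
  h(y) = y^3 - (0) y^2 - 4*(-12) y + (4*(0)*(-12) - (6)^2)
       = y^3 + (0) y^2 + (48) y + (-36).
Simplifying: h(y) = y^3 + 48*y - 36.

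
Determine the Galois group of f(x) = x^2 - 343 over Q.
Gal(K/Q) = Z/2Z (cyclic of order 2)

x^2 - 343 is irreducible over Q since 343 is not a rational square. The splitting field Q(sqrt(343)) has degree 2 over Q, and its unique nontrivial automorphism is sqrt(343) ↦ -sqrt(343). Hence Gal(Q(sqrt(343))/Q) = Z/2Z.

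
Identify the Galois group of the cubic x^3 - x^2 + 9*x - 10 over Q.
Gal(K/Q) = S_3 (symmetric group of order 6)

Compute the discriminant of x^3 + (-1)*x^2 + (9)*x + (-10): Δ = -3955. Since Δ is not a rational square, the Galois group is not contained in A_3; it must be the full S_3 (irreducibility of the cubic rules out anything smaller).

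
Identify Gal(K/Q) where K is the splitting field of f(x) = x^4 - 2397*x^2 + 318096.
Gal(K/Q) = Z/2Z (cyclic of order 2)

f factors as (x^2 - 2256)(x^2 - 141), so the splitting field is K = Q(sqrt(2256), sqrt(141)). The squarefree part of 2256 is 141 and the squarefree part of 141 is also 141, so sqrt(2256) and sqrt(141) are both rational multiples of sqrt(141). Hence Q(sqrt(2256)) = Q(sqrt(141)) = Q(sqrt(141)), and the splitting field collapses to a single degree-2 extension with Galois group Z/2Z.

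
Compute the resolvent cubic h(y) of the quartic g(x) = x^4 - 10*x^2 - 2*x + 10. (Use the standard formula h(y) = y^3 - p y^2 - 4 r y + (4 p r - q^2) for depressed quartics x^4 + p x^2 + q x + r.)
h(y) = y^3 + 10*y^2 - 40*y - 404

Identify coefficients: p = -10, q = -2, r = 10.
Plug into h(y) = y^3 - p y^2 - 4 r y + (4 p r - q^2):
  h(y) = y^3 - (-10) y^2 - 4*(10) y + (4*(-10)*(10) - (-2)^2)
       = y^3 + (10) y^2 + (-40) y + (-404).
Simplifying: h(y) = y^3 + 10*y^2 - 40*y - 404.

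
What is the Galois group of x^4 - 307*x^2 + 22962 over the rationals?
Gal(K/Q) = V_4 (Klein four-group, Z/2Z × Z/2Z)

f factors as (x^2 - 178)(x^2 - 129), so the splitting field is K = Q(sqrt(178), sqrt(129)). The elements 178, 129, 22962 are all non-squares in Q, so sqrt(178) and sqrt(129) generate independent quadratic extensions. Thus [K:Q] = 4 and Gal(K/Q) is generated by the two order-2 automorphisms sqrt(178) ↦ -sqrt(178) and sqrt(129) ↦ -sqrt(129), giving V_4.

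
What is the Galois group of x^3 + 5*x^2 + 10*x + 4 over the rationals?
Gal(K/Q) = S_3 (symmetric group of order 6)

Compute the discriminant of x^3 + (5)*x^2 + (10)*x + (4): Δ = -332. Since Δ is not a rational square, the Galois group is not contained in A_3; it must be the full S_3 (irreducibility of the cubic rules out anything smaller).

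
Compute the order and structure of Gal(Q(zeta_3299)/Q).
|Gal(Q(zeta_3299)/Q)| = phi(3299) = 3298; group ≅ (Z/3299Z)^* ≅ Z/3298Z

The n-th cyclotomic polynomial Φ_3299(x) is the minimal polynomial of zeta_3299 over Q and has degree phi(3299) = 3298. So Q(zeta_3299) is a degree-3298 Galois extension with Galois group (Z/3299Z)^*. (Z/3299Z)^* is cyclic since 3299 is an odd prime power (or 4). Hence Gal(Q(zeta_3299)/Q) ≅ Z/3298Z.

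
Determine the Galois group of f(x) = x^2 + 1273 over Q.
Gal(K/Q) = Z/2Z (cyclic of order 2)

x^2 + 1273 is irreducible over Q since -1273 is not a rational square. The splitting field Q(sqrt(-1273)) has degree 2 over Q, and its unique nontrivial automorphism is sqrt(-1273) ↦ -sqrt(-1273). Hence Gal(Q(sqrt(-1273))/Q) = Z/2Z.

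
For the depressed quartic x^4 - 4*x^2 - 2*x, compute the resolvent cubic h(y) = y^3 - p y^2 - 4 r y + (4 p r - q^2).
h(y) = y^3 + 4*y^2 - 4

Identify coefficients: p = -4, q = -2, r = 0.
Plug into h(y) = y^3 - p y^2 - 4 r y + (4 p r - q^2):
  h(y) = y^3 - (-4) y^2 - 4*(0) y + (4*(-4)*(0) - (-2)^2)
       = y^3 + (4) y^2 + (0) y + (-4).
Simplifying: h(y) = y^3 + 4*y^2 - 4.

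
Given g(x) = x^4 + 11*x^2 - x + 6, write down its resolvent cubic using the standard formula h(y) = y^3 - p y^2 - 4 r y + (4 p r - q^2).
h(y) = y^3 - 11*y^2 - 24*y + 263

Identify coefficients: p = 11, q = -1, r = 6.
Plug into h(y) = y^3 - p y^2 - 4 r y + (4 p r - q^2):
  h(y) = y^3 - (11) y^2 - 4*(6) y + (4*(11)*(6) - (-1)^2)
       = y^3 + (-11) y^2 + (-24) y + (263).
Simplifying: h(y) = y^3 - 11*y^2 - 24*y + 263.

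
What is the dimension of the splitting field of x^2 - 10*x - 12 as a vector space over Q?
[K:Q] = 2

The discriminant of x^2 + (-10)*x + (-12) is b^2 - 4c = 100 - (-48) = 148. Since 148 is not a perfect square in Q, the polynomial is irreducible over Q. Its two roots generate a degree-2 extension, so [K:Q] = 2.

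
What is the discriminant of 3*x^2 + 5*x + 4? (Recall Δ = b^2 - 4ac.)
Δ = -23

For a quadratic a x^2 + b x + c the discriminant is Δ = b^2 - 4ac = (5)^2 - 4*(3)*(4) = 25 - (48) = -23.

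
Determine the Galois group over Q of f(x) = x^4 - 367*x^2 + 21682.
Gal(K/Q) = V_4 (Klein four-group, Z/2Z × Z/2Z)

f factors as (x^2 - 74)(x^2 - 293), so the splitting field is K = Q(sqrt(74), sqrt(293)). The elements 74, 293, 21682 are all non-squares in Q, so sqrt(74) and sqrt(293) generate independent quadratic extensions. Thus [K:Q] = 4 and Gal(K/Q) is generated by the two order-2 automorphisms sqrt(74) ↦ -sqrt(74) and sqrt(293) ↦ -sqrt(293), giving V_4.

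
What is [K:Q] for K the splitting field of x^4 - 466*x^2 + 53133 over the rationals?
[K:Q] = 4

f factors as (x^2 - 267)(x^2 - 199); the splitting field is K = Q(sqrt(267), sqrt(199)). Since 267, 199, and 53133 are all non-squares in Q, the three subfields Q(sqrt(267)), Q(sqrt(199)), Q(sqrt(53133)) are distinct degree-2 extensions, so [K:Q] = 4 (Klein four Galois group).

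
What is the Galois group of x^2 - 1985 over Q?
Gal(K/Q) = Z/2Z (cyclic of order 2)

x^2 - 1985 is irreducible over Q since 1985 is not a rational square. The splitting field Q(sqrt(1985)) has degree 2 over Q, and its unique nontrivial automorphism is sqrt(1985) ↦ -sqrt(1985). Hence Gal(Q(sqrt(1985))/Q) = Z/2Z.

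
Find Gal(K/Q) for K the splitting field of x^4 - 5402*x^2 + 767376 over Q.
Gal(K/Q) = Z/2Z (cyclic of order 2)

f factors as (x^2 - 5256)(x^2 - 146), so the splitting field is K = Q(sqrt(5256), sqrt(146)). The squarefree part of 5256 is 146 and the squarefree part of 146 is also 146, so sqrt(5256) and sqrt(146) are both rational multiples of sqrt(146). Hence Q(sqrt(5256)) = Q(sqrt(146)) = Q(sqrt(146)), and the splitting field collapses to a single degree-2 extension with Galois group Z/2Z.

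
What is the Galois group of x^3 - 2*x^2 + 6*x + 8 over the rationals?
Gal(K/Q) = S_3 (symmetric group of order 6)

Compute the discriminant of x^3 + (-2)*x^2 + (6)*x + (8): Δ = -3920. Since Δ is not a rational square, the Galois group is not contained in A_3; it must be the full S_3 (irreducibility of the cubic rules out anything smaller).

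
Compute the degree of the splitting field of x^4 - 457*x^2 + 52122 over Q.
[K:Q] = 4

f factors as (x^2 - 219)(x^2 - 238); the splitting field is K = Q(sqrt(219), sqrt(238)). Since 219, 238, and 52122 are all non-squares in Q, the three subfields Q(sqrt(219)), Q(sqrt(238)), Q(sqrt(52122)) are distinct degree-2 extensions, so [K:Q] = 4 (Klein four Galois group).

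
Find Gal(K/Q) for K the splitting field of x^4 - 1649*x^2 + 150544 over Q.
Gal(K/Q) = Z/2Z (cyclic of order 2)

f factors as (x^2 - 97)(x^2 - 1552), so the splitting field is K = Q(sqrt(97), sqrt(1552)). The squarefree part of 97 is 97 and the squarefree part of 1552 is also 97, so sqrt(97) and sqrt(1552) are both rational multiples of sqrt(97). Hence Q(sqrt(97)) = Q(sqrt(1552)) = Q(sqrt(97)), and the splitting field collapses to a single degree-2 extension with Galois group Z/2Z.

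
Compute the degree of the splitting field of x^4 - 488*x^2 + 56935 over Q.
[K:Q] = 4

f factors as (x^2 - 193)(x^2 - 295); the splitting field is K = Q(sqrt(193), sqrt(295)). Since 193, 295, and 56935 are all non-squares in Q, the three subfields Q(sqrt(193)), Q(sqrt(295)), Q(sqrt(56935)) are distinct degree-2 extensions, so [K:Q] = 4 (Klein four Galois group).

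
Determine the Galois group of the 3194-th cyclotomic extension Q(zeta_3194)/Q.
|Gal(Q(zeta_3194)/Q)| = phi(3194) = 1596; group ≅ (Z/3194Z)^* ≅ Z/1596Z

The n-th cyclotomic polynomial Φ_3194(x) is the minimal polynomial of zeta_3194 over Q and has degree phi(3194) = 1596. So Q(zeta_3194) is a degree-1596 Galois extension with Galois group (Z/3194Z)^*. By CRT, (Z/3194Z)^* ≅ (Z/2Z)^* × (Z/1597Z)^*. Each prime-power unit group is (Z/2Z)^* ≅ trivial group (order 1); (Z/1597Z)^* ≅ Z/1596Z. Hence Gal(Q(zeta_3194)/Q) ≅ Z/1596Z.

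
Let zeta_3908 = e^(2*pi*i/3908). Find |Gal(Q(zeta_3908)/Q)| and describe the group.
|Gal(Q(zeta_3908)/Q)| = phi(3908) = 1952; group ≅ (Z/3908Z)^* ≅ Z/2Z × Z/976Z

The n-th cyclotomic polynomial Φ_3908(x) is the minimal polynomial of zeta_3908 over Q and has degree phi(3908) = 1952. So Q(zeta_3908) is a degree-1952 Galois extension with Galois group (Z/3908Z)^*. By CRT, (Z/3908Z)^* ≅ (Z/4Z)^* × (Z/977Z)^*. Each prime-power unit group is (Z/4Z)^* ≅ Z/2Z; (Z/977Z)^* ≅ Z/976Z. Hence Gal(Q(zeta_3908)/Q) ≅ Z/2Z × Z/976Z.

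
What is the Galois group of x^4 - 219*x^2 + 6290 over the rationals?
Gal(K/Q) = V_4 (Klein four-group, Z/2Z × Z/2Z)

f factors as (x^2 - 185)(x^2 - 34), so the splitting field is K = Q(sqrt(185), sqrt(34)). The elements 185, 34, 6290 are all non-squares in Q, so sqrt(185) and sqrt(34) generate independent quadratic extensions. Thus [K:Q] = 4 and Gal(K/Q) is generated by the two order-2 automorphisms sqrt(185) ↦ -sqrt(185) and sqrt(34) ↦ -sqrt(34), giving V_4.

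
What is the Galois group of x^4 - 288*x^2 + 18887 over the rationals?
Gal(K/Q) = V_4 (Klein four-group, Z/2Z × Z/2Z)

f factors as (x^2 - 187)(x^2 - 101), so the splitting field is K = Q(sqrt(187), sqrt(101)). The elements 187, 101, 18887 are all non-squares in Q, so sqrt(187) and sqrt(101) generate independent quadratic extensions. Thus [K:Q] = 4 and Gal(K/Q) is generated by the two order-2 automorphisms sqrt(187) ↦ -sqrt(187) and sqrt(101) ↦ -sqrt(101), giving V_4.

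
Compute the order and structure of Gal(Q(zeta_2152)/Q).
|Gal(Q(zeta_2152)/Q)| = phi(2152) = 1072; group ≅ (Z/2152Z)^* ≅ Z/2Z × Z/2Z × Z/268Z

The n-th cyclotomic polynomial Φ_2152(x) is the minimal polynomial of zeta_2152 over Q and has degree phi(2152) = 1072. So Q(zeta_2152) is a degree-1072 Galois extension with Galois group (Z/2152Z)^*. By CRT, (Z/2152Z)^* ≅ (Z/8Z)^* × (Z/269Z)^*. Each prime-power unit group is (Z/8Z)^* ≅ Z/2Z × Z/2Z; (Z/269Z)^* ≅ Z/268Z. Hence Gal(Q(zeta_2152)/Q) ≅ Z/2Z × Z/2Z × Z/268Z.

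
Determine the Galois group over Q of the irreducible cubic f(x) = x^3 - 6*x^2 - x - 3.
Gal(K/Q) = S_3 (symmetric group of order 6)

Compute the discriminant of x^3 + (-6)*x^2 + (-1)*x + (-3): Δ = -3119. Since Δ is not a rational square, the Galois group is not contained in A_3; it must be the full S_3 (irreducibility of the cubic rules out anything smaller).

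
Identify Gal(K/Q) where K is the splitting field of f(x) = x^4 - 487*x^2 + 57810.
Gal(K/Q) = V_4 (Klein four-group, Z/2Z × Z/2Z)

f factors as (x^2 - 205)(x^2 - 282), so the splitting field is K = Q(sqrt(205), sqrt(282)). The elements 205, 282, 57810 are all non-squares in Q, so sqrt(205) and sqrt(282) generate independent quadratic extensions. Thus [K:Q] = 4 and Gal(K/Q) is generated by the two order-2 automorphisms sqrt(205) ↦ -sqrt(205) and sqrt(282) ↦ -sqrt(282), giving V_4.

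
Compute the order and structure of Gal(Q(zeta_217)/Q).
|Gal(Q(zeta_217)/Q)| = phi(217) = 180; group ≅ (Z/217Z)^* ≅ Z/6Z × Z/30Z

The n-th cyclotomic polynomial Φ_217(x) is the minimal polynomial of zeta_217 over Q and has degree phi(217) = 180. So Q(zeta_217) is a degree-180 Galois extension with Galois group (Z/217Z)^*. By CRT, (Z/217Z)^* ≅ (Z/7Z)^* × (Z/31Z)^*. Each prime-power unit group is (Z/7Z)^* ≅ Z/6Z; (Z/31Z)^* ≅ Z/30Z. Hence Gal(Q(zeta_217)/Q) ≅ Z/6Z × Z/30Z.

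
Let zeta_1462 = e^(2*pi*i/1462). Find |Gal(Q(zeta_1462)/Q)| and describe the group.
|Gal(Q(zeta_1462)/Q)| = phi(1462) = 672; group ≅ (Z/1462Z)^* ≅ Z/16Z × Z/42Z

The n-th cyclotomic polynomial Φ_1462(x) is the minimal polynomial of zeta_1462 over Q and has degree phi(1462) = 672. So Q(zeta_1462) is a degree-672 Galois extension with Galois group (Z/1462Z)^*. By CRT, (Z/1462Z)^* ≅ (Z/2Z)^* × (Z/17Z)^* × (Z/43Z)^*. Each prime-power unit group is (Z/2Z)^* ≅ trivial group (order 1); (Z/17Z)^* ≅ Z/16Z; (Z/43Z)^* ≅ Z/42Z. Hence Gal(Q(zeta_1462)/Q) ≅ Z/16Z × Z/42Z.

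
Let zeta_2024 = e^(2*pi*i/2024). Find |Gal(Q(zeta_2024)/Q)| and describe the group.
|Gal(Q(zeta_2024)/Q)| = phi(2024) = 880; group ≅ (Z/2024Z)^* ≅ Z/2Z × Z/2Z × Z/10Z × Z/22Z

The n-th cyclotomic polynomial Φ_2024(x) is the minimal polynomial of zeta_2024 over Q and has degree phi(2024) = 880. So Q(zeta_2024) is a degree-880 Galois extension with Galois group (Z/2024Z)^*. By CRT, (Z/2024Z)^* ≅ (Z/8Z)^* × (Z/11Z)^* × (Z/23Z)^*. Each prime-power unit group is (Z/8Z)^* ≅ Z/2Z × Z/2Z; (Z/11Z)^* ≅ Z/10Z; (Z/23Z)^* ≅ Z/22Z. Hence Gal(Q(zeta_2024)/Q) ≅ Z/2Z × Z/2Z × Z/10Z × Z/22Z.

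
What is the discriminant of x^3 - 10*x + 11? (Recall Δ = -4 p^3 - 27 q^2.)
Δ = 733

For a depressed cubic x^3 + p x + q the discriminant is Δ = -4 p^3 - 27 q^2 = -4*(-10)^3 - 27*(11)^2 = 4000 - 3267 = 733.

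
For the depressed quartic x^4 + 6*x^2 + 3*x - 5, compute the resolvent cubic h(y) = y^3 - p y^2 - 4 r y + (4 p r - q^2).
h(y) = y^3 - 6*y^2 + 20*y - 129

Identify coefficients: p = 6, q = 3, r = -5.
Plug into h(y) = y^3 - p y^2 - 4 r y + (4 p r - q^2):
  h(y) = y^3 - (6) y^2 - 4*(-5) y + (4*(6)*(-5) - (3)^2)
       = y^3 + (-6) y^2 + (20) y + (-129).
Simplifying: h(y) = y^3 - 6*y^2 + 20*y - 129.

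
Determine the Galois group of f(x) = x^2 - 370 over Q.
Gal(K/Q) = Z/2Z (cyclic of order 2)

x^2 - 370 is irreducible over Q since 370 is not a rational square. The splitting field Q(sqrt(370)) has degree 2 over Q, and its unique nontrivial automorphism is sqrt(370) ↦ -sqrt(370). Hence Gal(Q(sqrt(370))/Q) = Z/2Z.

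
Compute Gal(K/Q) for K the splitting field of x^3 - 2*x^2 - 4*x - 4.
Gal(K/Q) = S_3 (symmetric group of order 6)

Compute the discriminant of x^3 + (-2)*x^2 + (-4)*x + (-4): Δ = -816. Since Δ is not a rational square, the Galois group is not contained in A_3; it must be the full S_3 (irreducibility of the cubic rules out anything smaller).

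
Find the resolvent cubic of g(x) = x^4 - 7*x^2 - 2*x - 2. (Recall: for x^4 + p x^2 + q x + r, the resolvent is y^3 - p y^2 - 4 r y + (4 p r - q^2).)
h(y) = y^3 + 7*y^2 + 8*y + 52

Identify coefficients: p = -7, q = -2, r = -2.
Plug into h(y) = y^3 - p y^2 - 4 r y + (4 p r - q^2):
  h(y) = y^3 - (-7) y^2 - 4*(-2) y + (4*(-7)*(-2) - (-2)^2)
       = y^3 + (7) y^2 + (8) y + (52).
Simplifying: h(y) = y^3 + 7*y^2 + 8*y + 52.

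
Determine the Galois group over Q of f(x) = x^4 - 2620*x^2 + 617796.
Gal(K/Q) = Z/2Z (cyclic of order 2)

f factors as (x^2 - 2358)(x^2 - 262), so the splitting field is K = Q(sqrt(2358), sqrt(262)). The squarefree part of 2358 is 262 and the squarefree part of 262 is also 262, so sqrt(2358) and sqrt(262) are both rational multiples of sqrt(262). Hence Q(sqrt(2358)) = Q(sqrt(262)) = Q(sqrt(262)), and the splitting field collapses to a single degree-2 extension with Galois group Z/2Z.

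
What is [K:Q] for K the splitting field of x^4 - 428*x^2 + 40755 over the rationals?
[K:Q] = 4

f factors as (x^2 - 143)(x^2 - 285); the splitting field is K = Q(sqrt(143), sqrt(285)). Since 143, 285, and 40755 are all non-squares in Q, the three subfields Q(sqrt(143)), Q(sqrt(285)), Q(sqrt(40755)) are distinct degree-2 extensions, so [K:Q] = 4 (Klein four Galois group).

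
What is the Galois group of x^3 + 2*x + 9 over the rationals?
Gal(K/Q) = S_3 (symmetric group of order 6)

Compute the discriminant of x^3 + (0)*x^2 + (2)*x + (9): Δ = -2219. Since Δ is not a rational square, the Galois group is not contained in A_3; it must be the full S_3 (irreducibility of the cubic rules out anything smaller).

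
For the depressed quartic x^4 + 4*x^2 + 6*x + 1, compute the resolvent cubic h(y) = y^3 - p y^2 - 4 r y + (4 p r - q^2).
h(y) = y^3 - 4*y^2 - 4*y - 20

Identify coefficients: p = 4, q = 6, r = 1.
Plug into h(y) = y^3 - p y^2 - 4 r y + (4 p r - q^2):
  h(y) = y^3 - (4) y^2 - 4*(1) y + (4*(4)*(1) - (6)^2)
       = y^3 + (-4) y^2 + (-4) y + (-20).
Simplifying: h(y) = y^3 - 4*y^2 - 4*y - 20.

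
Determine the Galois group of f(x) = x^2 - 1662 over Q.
Gal(K/Q) = Z/2Z (cyclic of order 2)

x^2 - 1662 is irreducible over Q since 1662 is not a rational square. The splitting field Q(sqrt(1662)) has degree 2 over Q, and its unique nontrivial automorphism is sqrt(1662) ↦ -sqrt(1662). Hence Gal(Q(sqrt(1662))/Q) = Z/2Z.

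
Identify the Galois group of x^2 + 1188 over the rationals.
Gal(K/Q) = Z/2Z (cyclic of order 2)

x^2 + 1188 is irreducible over Q since -1188 is not a rational square. The splitting field Q(sqrt(-1188)) has degree 2 over Q, and its unique nontrivial automorphism is sqrt(-1188) ↦ -sqrt(-1188). Hence Gal(Q(sqrt(-1188))/Q) = Z/2Z.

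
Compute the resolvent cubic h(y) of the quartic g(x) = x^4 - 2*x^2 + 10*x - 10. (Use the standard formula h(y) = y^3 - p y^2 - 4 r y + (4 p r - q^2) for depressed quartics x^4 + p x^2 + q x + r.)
h(y) = y^3 + 2*y^2 + 40*y - 20

Identify coefficients: p = -2, q = 10, r = -10.
Plug into h(y) = y^3 - p y^2 - 4 r y + (4 p r - q^2):
  h(y) = y^3 - (-2) y^2 - 4*(-10) y + (4*(-2)*(-10) - (10)^2)
       = y^3 + (2) y^2 + (40) y + (-20).
Simplifying: h(y) = y^3 + 2*y^2 + 40*y - 20.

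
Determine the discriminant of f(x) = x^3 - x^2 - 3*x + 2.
Δ = 125

For x^3 + a x^2 + b x + c the discriminant is Δ = 18 a b c - 4 a^3 c + a^2 b^2 - 4 b^3 - 27 c^2.
Plug a = -1, b = -3, c = 2:
  18*(-1)*(-3)*(2) - 4*(-1)^3*(2) + (-1)^2*(-3)^2 - 4*(-3)^3 - 27*(2)^2
  = 108 + (8) + 9 + (108) + (-108)
  = 125.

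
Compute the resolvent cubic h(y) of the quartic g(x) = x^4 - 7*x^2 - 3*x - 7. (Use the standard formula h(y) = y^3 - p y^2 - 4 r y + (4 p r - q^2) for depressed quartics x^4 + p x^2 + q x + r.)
h(y) = y^3 + 7*y^2 + 28*y + 187

Identify coefficients: p = -7, q = -3, r = -7.
Plug into h(y) = y^3 - p y^2 - 4 r y + (4 p r - q^2):
  h(y) = y^3 - (-7) y^2 - 4*(-7) y + (4*(-7)*(-7) - (-3)^2)
       = y^3 + (7) y^2 + (28) y + (187).
Simplifying: h(y) = y^3 + 7*y^2 + 28*y + 187.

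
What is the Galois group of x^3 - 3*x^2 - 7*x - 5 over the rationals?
Gal(K/Q) = S_3 (symmetric group of order 6)

Compute the discriminant of x^3 + (-3)*x^2 + (-7)*x + (-5): Δ = -1292. Since Δ is not a rational square, the Galois group is not contained in A_3; it must be the full S_3 (irreducibility of the cubic rules out anything smaller).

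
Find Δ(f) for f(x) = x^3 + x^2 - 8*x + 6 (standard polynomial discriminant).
Δ = 252

For x^3 + a x^2 + b x + c the discriminant is Δ = 18 a b c - 4 a^3 c + a^2 b^2 - 4 b^3 - 27 c^2.
Plug a = 1, b = -8, c = 6:
  18*(1)*(-8)*(6) - 4*(1)^3*(6) + (1)^2*(-8)^2 - 4*(-8)^3 - 27*(6)^2
  = -864 + (-24) + 64 + (2048) + (-972)
  = 252.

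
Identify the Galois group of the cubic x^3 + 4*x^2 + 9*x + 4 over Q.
Gal(K/Q) = S_3 (symmetric group of order 6)

Compute the discriminant of x^3 + (4)*x^2 + (9)*x + (4): Δ = -484. Since Δ is not a rational square, the Galois group is not contained in A_3; it must be the full S_3 (irreducibility of the cubic rules out anything smaller).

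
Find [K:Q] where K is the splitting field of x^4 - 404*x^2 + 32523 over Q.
[K:Q] = 4

f factors as (x^2 - 111)(x^2 - 293); the splitting field is K = Q(sqrt(111), sqrt(293)). Since 111, 293, and 32523 are all non-squares in Q, the three subfields Q(sqrt(111)), Q(sqrt(293)), Q(sqrt(32523)) are distinct degree-2 extensions, so [K:Q] = 4 (Klein four Galois group).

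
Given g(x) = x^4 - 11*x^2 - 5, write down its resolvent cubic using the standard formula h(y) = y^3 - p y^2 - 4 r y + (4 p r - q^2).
h(y) = y^3 + 11*y^2 + 20*y + 220

Identify coefficients: p = -11, q = 0, r = -5.
Plug into h(y) = y^3 - p y^2 - 4 r y + (4 p r - q^2):
  h(y) = y^3 - (-11) y^2 - 4*(-5) y + (4*(-11)*(-5) - (0)^2)
       = y^3 + (11) y^2 + (20) y + (220).
Simplifying: h(y) = y^3 + 11*y^2 + 20*y + 220.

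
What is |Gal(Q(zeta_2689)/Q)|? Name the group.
|Gal(Q(zeta_2689)/Q)| = phi(2689) = 2688; group ≅ (Z/2689Z)^* ≅ Z/2688Z

The n-th cyclotomic polynomial Φ_2689(x) is the minimal polynomial of zeta_2689 over Q and has degree phi(2689) = 2688. So Q(zeta_2689) is a degree-2688 Galois extension with Galois group (Z/2689Z)^*. (Z/2689Z)^* is cyclic since 2689 is an odd prime power (or 4). Hence Gal(Q(zeta_2689)/Q) ≅ Z/2688Z.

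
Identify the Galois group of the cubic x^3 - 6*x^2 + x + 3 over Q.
Gal(K/Q) = S_3 (symmetric group of order 6)

Compute the discriminant of x^3 + (-6)*x^2 + (1)*x + (3): Δ = 2057. Since Δ is not a rational square, the Galois group is not contained in A_3; it must be the full S_3 (irreducibility of the cubic rules out anything smaller).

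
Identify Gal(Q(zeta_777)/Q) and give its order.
|Gal(Q(zeta_777)/Q)| = phi(777) = 432; group ≅ (Z/777Z)^* ≅ Z/2Z × Z/6Z × Z/36Z

The n-th cyclotomic polynomial Φ_777(x) is the minimal polynomial of zeta_777 over Q and has degree phi(777) = 432. So Q(zeta_777) is a degree-432 Galois extension with Galois group (Z/777Z)^*. By CRT, (Z/777Z)^* ≅ (Z/3Z)^* × (Z/7Z)^* × (Z/37Z)^*. Each prime-power unit group is (Z/3Z)^* ≅ Z/2Z; (Z/7Z)^* ≅ Z/6Z; (Z/37Z)^* ≅ Z/36Z. Hence Gal(Q(zeta_777)/Q) ≅ Z/2Z × Z/6Z × Z/36Z.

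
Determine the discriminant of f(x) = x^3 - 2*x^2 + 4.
Δ = -304

For x^3 + a x^2 + b x + c the discriminant is Δ = 18 a b c - 4 a^3 c + a^2 b^2 - 4 b^3 - 27 c^2.
Plug a = -2, b = 0, c = 4:
  18*(-2)*(0)*(4) - 4*(-2)^3*(4) + (-2)^2*(0)^2 - 4*(0)^3 - 27*(4)^2
  = 0 + (128) + 0 + (0) + (-432)
  = -304.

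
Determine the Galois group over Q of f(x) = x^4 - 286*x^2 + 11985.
Gal(K/Q) = V_4 (Klein four-group, Z/2Z × Z/2Z)

f factors as (x^2 - 51)(x^2 - 235), so the splitting field is K = Q(sqrt(51), sqrt(235)). The elements 51, 235, 11985 are all non-squares in Q, so sqrt(51) and sqrt(235) generate independent quadratic extensions. Thus [K:Q] = 4 and Gal(K/Q) is generated by the two order-2 automorphisms sqrt(51) ↦ -sqrt(51) and sqrt(235) ↦ -sqrt(235), giving V_4.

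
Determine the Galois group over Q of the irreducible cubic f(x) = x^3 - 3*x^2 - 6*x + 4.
Gal(K/Q) = S_3 (symmetric group of order 6)

Compute the discriminant of x^3 + (-3)*x^2 + (-6)*x + (4): Δ = 2484. Since Δ is not a rational square, the Galois group is not contained in A_3; it must be the full S_3 (irreducibility of the cubic rules out anything smaller).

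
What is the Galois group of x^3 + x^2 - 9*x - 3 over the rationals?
Gal(K/Q) = S_3 (symmetric group of order 6)

Compute the discriminant of x^3 + (1)*x^2 + (-9)*x + (-3): Δ = 3252. Since Δ is not a rational square, the Galois group is not contained in A_3; it must be the full S_3 (irreducibility of the cubic rules out anything smaller).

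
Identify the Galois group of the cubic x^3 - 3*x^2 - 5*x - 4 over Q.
Gal(K/Q) = S_3 (symmetric group of order 6)

Compute the discriminant of x^3 + (-3)*x^2 + (-5)*x + (-4): Δ = -1219. Since Δ is not a rational square, the Galois group is not contained in A_3; it must be the full S_3 (irreducibility of the cubic rules out anything smaller).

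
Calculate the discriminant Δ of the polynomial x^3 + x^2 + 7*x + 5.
Δ = -1388

For x^3 + a x^2 + b x + c the discriminant is Δ = 18 a b c - 4 a^3 c + a^2 b^2 - 4 b^3 - 27 c^2.
Plug a = 1, b = 7, c = 5:
  18*(1)*(7)*(5) - 4*(1)^3*(5) + (1)^2*(7)^2 - 4*(7)^3 - 27*(5)^2
  = 630 + (-20) + 49 + (-1372) + (-675)
  = -1388.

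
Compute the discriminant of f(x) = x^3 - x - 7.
Δ = -1319

For a depressed cubic x^3 + p x + q the discriminant is Δ = -4 p^3 - 27 q^2 = -4*(-1)^3 - 27*(-7)^2 = 4 - 1323 = -1319.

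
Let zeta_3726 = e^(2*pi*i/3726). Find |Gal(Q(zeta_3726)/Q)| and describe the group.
|Gal(Q(zeta_3726)/Q)| = phi(3726) = 1188; group ≅ (Z/3726Z)^* ≅ Z/22Z × Z/54Z

The n-th cyclotomic polynomial Φ_3726(x) is the minimal polynomial of zeta_3726 over Q and has degree phi(3726) = 1188. So Q(zeta_3726) is a degree-1188 Galois extension with Galois group (Z/3726Z)^*. By CRT, (Z/3726Z)^* ≅ (Z/2Z)^* × (Z/81Z)^* × (Z/23Z)^*. Each prime-power unit group is (Z/2Z)^* ≅ trivial group (order 1); (Z/81Z)^* ≅ Z/54Z; (Z/23Z)^* ≅ Z/22Z. Hence Gal(Q(zeta_3726)/Q) ≅ Z/22Z × Z/54Z.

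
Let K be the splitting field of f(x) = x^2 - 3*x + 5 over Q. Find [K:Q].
[K:Q] = 2

The discriminant of x^2 + (-3)*x + (5) is b^2 - 4c = 9 - (20) = -11. Since -11 is not a perfect square in Q, the polynomial is irreducible over Q. Its two roots generate a degree-2 extension, so [K:Q] = 2.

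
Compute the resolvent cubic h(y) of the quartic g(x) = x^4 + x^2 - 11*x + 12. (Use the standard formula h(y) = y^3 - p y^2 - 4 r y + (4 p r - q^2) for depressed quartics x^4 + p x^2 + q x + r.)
h(y) = y^3 - y^2 - 48*y - 73

Identify coefficients: p = 1, q = -11, r = 12.
Plug into h(y) = y^3 - p y^2 - 4 r y + (4 p r - q^2):
  h(y) = y^3 - (1) y^2 - 4*(12) y + (4*(1)*(12) - (-11)^2)
       = y^3 + (-1) y^2 + (-48) y + (-73).
Simplifying: h(y) = y^3 - y^2 - 48*y - 73.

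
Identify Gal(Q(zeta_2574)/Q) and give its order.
|Gal(Q(zeta_2574)/Q)| = phi(2574) = 720; group ≅ (Z/2574Z)^* ≅ Z/6Z × Z/10Z × Z/12Z

The n-th cyclotomic polynomial Φ_2574(x) is the minimal polynomial of zeta_2574 over Q and has degree phi(2574) = 720. So Q(zeta_2574) is a degree-720 Galois extension with Galois group (Z/2574Z)^*. By CRT, (Z/2574Z)^* ≅ (Z/2Z)^* × (Z/9Z)^* × (Z/11Z)^* × (Z/13Z)^*. Each prime-power unit group is (Z/2Z)^* ≅ trivial group (order 1); (Z/9Z)^* ≅ Z/6Z; (Z/11Z)^* ≅ Z/10Z; (Z/13Z)^* ≅ Z/12Z. Hence Gal(Q(zeta_2574)/Q) ≅ Z/6Z × Z/10Z × Z/12Z.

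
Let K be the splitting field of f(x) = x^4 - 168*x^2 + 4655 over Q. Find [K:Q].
[K:Q] = 4

f factors as (x^2 - 35)(x^2 - 133); the splitting field is K = Q(sqrt(35), sqrt(133)). Since 35, 133, and 4655 are all non-squares in Q, the three subfields Q(sqrt(35)), Q(sqrt(133)), Q(sqrt(4655)) are distinct degree-2 extensions, so [K:Q] = 4 (Klein four Galois group).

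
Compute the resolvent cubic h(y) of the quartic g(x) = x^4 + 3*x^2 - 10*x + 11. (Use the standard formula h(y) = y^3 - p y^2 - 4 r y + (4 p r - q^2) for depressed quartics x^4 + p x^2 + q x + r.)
h(y) = y^3 - 3*y^2 - 44*y + 32

Identify coefficients: p = 3, q = -10, r = 11.
Plug into h(y) = y^3 - p y^2 - 4 r y + (4 p r - q^2):
  h(y) = y^3 - (3) y^2 - 4*(11) y + (4*(3)*(11) - (-10)^2)
       = y^3 + (-3) y^2 + (-44) y + (32).
Simplifying: h(y) = y^3 - 3*y^2 - 44*y + 32.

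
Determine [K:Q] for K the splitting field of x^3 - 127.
[K:Q] = 6

x^3 - 127 has one real root r = 127^(1/3) and two complex roots r*zeta_3, r*zeta_3^2 where zeta_3 = e^(2*pi*i/3). The splitting field is Q(r, zeta_3). [Q(r):Q] = 3 and [Q(zeta_3):Q] = 2 with gcd = 1, so [Q(r, zeta_3):Q] = 3 * 2 = 6.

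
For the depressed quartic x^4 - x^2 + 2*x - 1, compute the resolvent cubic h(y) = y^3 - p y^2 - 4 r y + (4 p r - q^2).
h(y) = y^3 + y^2 + 4*y

Identify coefficients: p = -1, q = 2, r = -1.
Plug into h(y) = y^3 - p y^2 - 4 r y + (4 p r - q^2):
  h(y) = y^3 - (-1) y^2 - 4*(-1) y + (4*(-1)*(-1) - (2)^2)
       = y^3 + (1) y^2 + (4) y + (0).
Simplifying: h(y) = y^3 + y^2 + 4*y.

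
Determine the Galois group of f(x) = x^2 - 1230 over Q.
Gal(K/Q) = Z/2Z (cyclic of order 2)

x^2 - 1230 is irreducible over Q since 1230 is not a rational square. The splitting field Q(sqrt(1230)) has degree 2 over Q, and its unique nontrivial automorphism is sqrt(1230) ↦ -sqrt(1230). Hence Gal(Q(sqrt(1230))/Q) = Z/2Z.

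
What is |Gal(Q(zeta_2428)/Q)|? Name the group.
|Gal(Q(zeta_2428)/Q)| = phi(2428) = 1212; group ≅ (Z/2428Z)^* ≅ Z/2Z × Z/606Z

The n-th cyclotomic polynomial Φ_2428(x) is the minimal polynomial of zeta_2428 over Q and has degree phi(2428) = 1212. So Q(zeta_2428) is a degree-1212 Galois extension with Galois group (Z/2428Z)^*. By CRT, (Z/2428Z)^* ≅ (Z/4Z)^* × (Z/607Z)^*. Each prime-power unit group is (Z/4Z)^* ≅ Z/2Z; (Z/607Z)^* ≅ Z/606Z. Hence Gal(Q(zeta_2428)/Q) ≅ Z/2Z × Z/606Z.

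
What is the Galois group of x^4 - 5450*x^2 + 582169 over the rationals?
Gal(K/Q) = Z/2Z (cyclic of order 2)

f factors as (x^2 - 109)(x^2 - 5341), so the splitting field is K = Q(sqrt(109), sqrt(5341)). The squarefree part of 109 is 109 and the squarefree part of 5341 is also 109, so sqrt(109) and sqrt(5341) are both rational multiples of sqrt(109). Hence Q(sqrt(109)) = Q(sqrt(5341)) = Q(sqrt(109)), and the splitting field collapses to a single degree-2 extension with Galois group Z/2Z.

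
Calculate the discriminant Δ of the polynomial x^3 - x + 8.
Δ = -1724

For a depressed cubic x^3 + p x + q the discriminant is Δ = -4 p^3 - 27 q^2 = -4*(-1)^3 - 27*(8)^2 = 4 - 1728 = -1724.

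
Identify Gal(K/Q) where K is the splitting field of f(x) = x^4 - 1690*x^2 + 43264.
Gal(K/Q) = Z/2Z (cyclic of order 2)

f factors as (x^2 - 1664)(x^2 - 26), so the splitting field is K = Q(sqrt(1664), sqrt(26)). The squarefree part of 1664 is 26 and the squarefree part of 26 is also 26, so sqrt(1664) and sqrt(26) are both rational multiples of sqrt(26). Hence Q(sqrt(1664)) = Q(sqrt(26)) = Q(sqrt(26)), and the splitting field collapses to a single degree-2 extension with Galois group Z/2Z.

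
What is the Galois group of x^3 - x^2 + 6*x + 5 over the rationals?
Gal(K/Q) = S_3 (symmetric group of order 6)

Compute the discriminant of x^3 + (-1)*x^2 + (6)*x + (5): Δ = -2023. Since Δ is not a rational square, the Galois group is not contained in A_3; it must be the full S_3 (irreducibility of the cubic rules out anything smaller).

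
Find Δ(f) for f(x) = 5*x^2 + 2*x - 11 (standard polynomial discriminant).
Δ = 224

For a quadratic a x^2 + b x + c the discriminant is Δ = b^2 - 4ac = (2)^2 - 4*(5)*(-11) = 4 - (-220) = 224.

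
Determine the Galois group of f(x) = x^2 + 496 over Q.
Gal(K/Q) = Z/2Z (cyclic of order 2)

x^2 + 496 is irreducible over Q since -496 is not a rational square. The splitting field Q(sqrt(-496)) has degree 2 over Q, and its unique nontrivial automorphism is sqrt(-496) ↦ -sqrt(-496). Hence Gal(Q(sqrt(-496))/Q) = Z/2Z.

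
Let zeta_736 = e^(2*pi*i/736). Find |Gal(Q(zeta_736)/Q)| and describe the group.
|Gal(Q(zeta_736)/Q)| = phi(736) = 352; group ≅ (Z/736Z)^* ≅ Z/2Z × Z/8Z × Z/22Z

The n-th cyclotomic polynomial Φ_736(x) is the minimal polynomial of zeta_736 over Q and has degree phi(736) = 352. So Q(zeta_736) is a degree-352 Galois extension with Galois group (Z/736Z)^*. By CRT, (Z/736Z)^* ≅ (Z/32Z)^* × (Z/23Z)^*. Each prime-power unit group is (Z/32Z)^* ≅ Z/2Z × Z/8Z; (Z/23Z)^* ≅ Z/22Z. Hence Gal(Q(zeta_736)/Q) ≅ Z/2Z × Z/8Z × Z/22Z.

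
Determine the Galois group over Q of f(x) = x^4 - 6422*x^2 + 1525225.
Gal(K/Q) = Z/2Z (cyclic of order 2)

f factors as (x^2 - 6175)(x^2 - 247), so the splitting field is K = Q(sqrt(6175), sqrt(247)). The squarefree part of 6175 is 247 and the squarefree part of 247 is also 247, so sqrt(6175) and sqrt(247) are both rational multiples of sqrt(247). Hence Q(sqrt(6175)) = Q(sqrt(247)) = Q(sqrt(247)), and the splitting field collapses to a single degree-2 extension with Galois group Z/2Z.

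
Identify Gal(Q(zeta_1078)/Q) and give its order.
|Gal(Q(zeta_1078)/Q)| = phi(1078) = 420; group ≅ (Z/1078Z)^* ≅ Z/10Z × Z/42Z

The n-th cyclotomic polynomial Φ_1078(x) is the minimal polynomial of zeta_1078 over Q and has degree phi(1078) = 420. So Q(zeta_1078) is a degree-420 Galois extension with Galois group (Z/1078Z)^*. By CRT, (Z/1078Z)^* ≅ (Z/2Z)^* × (Z/49Z)^* × (Z/11Z)^*. Each prime-power unit group is (Z/2Z)^* ≅ trivial group (order 1); (Z/49Z)^* ≅ Z/42Z; (Z/11Z)^* ≅ Z/10Z. Hence Gal(Q(zeta_1078)/Q) ≅ Z/10Z × Z/42Z.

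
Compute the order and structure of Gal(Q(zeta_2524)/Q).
|Gal(Q(zeta_2524)/Q)| = phi(2524) = 1260; group ≅ (Z/2524Z)^* ≅ Z/2Z × Z/630Z

The n-th cyclotomic polynomial Φ_2524(x) is the minimal polynomial of zeta_2524 over Q and has degree phi(2524) = 1260. So Q(zeta_2524) is a degree-1260 Galois extension with Galois group (Z/2524Z)^*. By CRT, (Z/2524Z)^* ≅ (Z/4Z)^* × (Z/631Z)^*. Each prime-power unit group is (Z/4Z)^* ≅ Z/2Z; (Z/631Z)^* ≅ Z/630Z. Hence Gal(Q(zeta_2524)/Q) ≅ Z/2Z × Z/630Z.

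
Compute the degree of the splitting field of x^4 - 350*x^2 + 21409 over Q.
[K:Q] = 4

f factors as (x^2 - 79)(x^2 - 271); the splitting field is K = Q(sqrt(79), sqrt(271)). Since 79, 271, and 21409 are all non-squares in Q, the three subfields Q(sqrt(79)), Q(sqrt(271)), Q(sqrt(21409)) are distinct degree-2 extensions, so [K:Q] = 4 (Klein four Galois group).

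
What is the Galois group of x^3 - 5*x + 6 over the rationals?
Gal(K/Q) = S_3 (symmetric group of order 6)

Compute the discriminant of x^3 + (0)*x^2 + (-5)*x + (6): Δ = -472. Since Δ is not a rational square, the Galois group is not contained in A_3; it must be the full S_3 (irreducibility of the cubic rules out anything smaller).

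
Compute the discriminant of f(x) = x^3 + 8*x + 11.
Δ = -5315

For a depressed cubic x^3 + p x + q the discriminant is Δ = -4 p^3 - 27 q^2 = -4*(8)^3 - 27*(11)^2 = -2048 - 3267 = -5315.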